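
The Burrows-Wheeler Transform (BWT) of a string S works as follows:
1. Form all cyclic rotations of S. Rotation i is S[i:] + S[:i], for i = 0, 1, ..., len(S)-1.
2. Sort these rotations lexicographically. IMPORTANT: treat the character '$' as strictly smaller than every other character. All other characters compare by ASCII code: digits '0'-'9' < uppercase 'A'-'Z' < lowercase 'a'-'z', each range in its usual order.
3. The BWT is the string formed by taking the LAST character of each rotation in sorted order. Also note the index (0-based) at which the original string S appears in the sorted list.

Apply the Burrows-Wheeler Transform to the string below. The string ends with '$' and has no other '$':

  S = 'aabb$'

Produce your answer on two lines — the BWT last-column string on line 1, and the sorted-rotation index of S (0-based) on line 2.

All 5 rotations (rotation i = S[i:]+S[:i]):
  rot[0] = aabb$
  rot[1] = abb$a
  rot[2] = bb$aa
  rot[3] = b$aab
  rot[4] = $aabb
Sorted (with $ < everything):
  sorted[0] = $aabb  (last char: 'b')
  sorted[1] = aabb$  (last char: '$')
  sorted[2] = abb$a  (last char: 'a')
  sorted[3] = b$aab  (last char: 'b')
  sorted[4] = bb$aa  (last char: 'a')
Last column: b$aba
Original string S is at sorted index 1

Answer: b$aba
1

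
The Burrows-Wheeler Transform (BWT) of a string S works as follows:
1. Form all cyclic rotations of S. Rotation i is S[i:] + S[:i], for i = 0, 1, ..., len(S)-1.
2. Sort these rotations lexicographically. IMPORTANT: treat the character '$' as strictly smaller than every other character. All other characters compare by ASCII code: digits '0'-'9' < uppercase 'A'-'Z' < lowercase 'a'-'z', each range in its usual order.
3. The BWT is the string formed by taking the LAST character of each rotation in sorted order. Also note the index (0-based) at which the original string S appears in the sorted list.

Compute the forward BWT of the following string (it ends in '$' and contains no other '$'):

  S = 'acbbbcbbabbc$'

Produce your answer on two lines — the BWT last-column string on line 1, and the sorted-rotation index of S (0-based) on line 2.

Answer: cb$bccabbbbba
2

Derivation:
All 13 rotations (rotation i = S[i:]+S[:i]):
  rot[0] = acbbbcbbabbc$
  rot[1] = cbbbcbbabbc$a
  rot[2] = bbbcbbabbc$ac
  rot[3] = bbcbbabbc$acb
  rot[4] = bcbbabbc$acbb
  rot[5] = cbbabbc$acbbb
  rot[6] = bbabbc$acbbbc
  rot[7] = babbc$acbbbcb
  rot[8] = abbc$acbbbcbb
  rot[9] = bbc$acbbbcbba
  rot[10] = bc$acbbbcbbab
  rot[11] = c$acbbbcbbabb
  rot[12] = $acbbbcbbabbc
Sorted (with $ < everything):
  sorted[0] = $acbbbcbbabbc  (last char: 'c')
  sorted[1] = abbc$acbbbcbb  (last char: 'b')
  sorted[2] = acbbbcbbabbc$  (last char: '$')
  sorted[3] = babbc$acbbbcb  (last char: 'b')
  sorted[4] = bbabbc$acbbbc  (last char: 'c')
  sorted[5] = bbbcbbabbc$ac  (last char: 'c')
  sorted[6] = bbc$acbbbcbba  (last char: 'a')
  sorted[7] = bbcbbabbc$acb  (last char: 'b')
  sorted[8] = bc$acbbbcbbab  (last char: 'b')
  sorted[9] = bcbbabbc$acbb  (last char: 'b')
  sorted[10] = c$acbbbcbbabb  (last char: 'b')
  sorted[11] = cbbabbc$acbbb  (last char: 'b')
  sorted[12] = cbbbcbbabbc$a  (last char: 'a')
Last column: cb$bccabbbbba
Original string S is at sorted index 2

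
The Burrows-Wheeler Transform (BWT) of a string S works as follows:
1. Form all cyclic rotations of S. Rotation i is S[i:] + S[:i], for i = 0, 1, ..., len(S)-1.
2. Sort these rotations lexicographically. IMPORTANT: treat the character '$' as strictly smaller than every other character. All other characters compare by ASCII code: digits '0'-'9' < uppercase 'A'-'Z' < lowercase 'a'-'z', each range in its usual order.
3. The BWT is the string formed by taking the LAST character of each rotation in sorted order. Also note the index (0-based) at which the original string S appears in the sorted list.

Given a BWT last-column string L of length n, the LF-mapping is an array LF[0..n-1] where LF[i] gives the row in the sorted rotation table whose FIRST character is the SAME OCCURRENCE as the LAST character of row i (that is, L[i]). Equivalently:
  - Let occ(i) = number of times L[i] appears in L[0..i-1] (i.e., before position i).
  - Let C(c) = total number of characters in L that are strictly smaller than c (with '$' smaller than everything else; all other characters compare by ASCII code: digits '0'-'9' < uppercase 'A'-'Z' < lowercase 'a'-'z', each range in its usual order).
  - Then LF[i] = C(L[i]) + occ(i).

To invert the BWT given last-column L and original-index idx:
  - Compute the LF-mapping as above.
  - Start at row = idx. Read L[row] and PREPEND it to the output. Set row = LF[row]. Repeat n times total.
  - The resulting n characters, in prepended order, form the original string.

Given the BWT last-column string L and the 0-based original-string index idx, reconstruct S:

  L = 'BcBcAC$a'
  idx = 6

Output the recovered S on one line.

Answer: cACacBB$

Derivation:
LF mapping: 2 6 3 7 1 4 0 5
Walk LF starting at row 6, prepending L[row]:
  step 1: row=6, L[6]='$', prepend. Next row=LF[6]=0
  step 2: row=0, L[0]='B', prepend. Next row=LF[0]=2
  step 3: row=2, L[2]='B', prepend. Next row=LF[2]=3
  step 4: row=3, L[3]='c', prepend. Next row=LF[3]=7
  step 5: row=7, L[7]='a', prepend. Next row=LF[7]=5
  step 6: row=5, L[5]='C', prepend. Next row=LF[5]=4
  step 7: row=4, L[4]='A', prepend. Next row=LF[4]=1
  step 8: row=1, L[1]='c', prepend. Next row=LF[1]=6
Reversed output: cACacBB$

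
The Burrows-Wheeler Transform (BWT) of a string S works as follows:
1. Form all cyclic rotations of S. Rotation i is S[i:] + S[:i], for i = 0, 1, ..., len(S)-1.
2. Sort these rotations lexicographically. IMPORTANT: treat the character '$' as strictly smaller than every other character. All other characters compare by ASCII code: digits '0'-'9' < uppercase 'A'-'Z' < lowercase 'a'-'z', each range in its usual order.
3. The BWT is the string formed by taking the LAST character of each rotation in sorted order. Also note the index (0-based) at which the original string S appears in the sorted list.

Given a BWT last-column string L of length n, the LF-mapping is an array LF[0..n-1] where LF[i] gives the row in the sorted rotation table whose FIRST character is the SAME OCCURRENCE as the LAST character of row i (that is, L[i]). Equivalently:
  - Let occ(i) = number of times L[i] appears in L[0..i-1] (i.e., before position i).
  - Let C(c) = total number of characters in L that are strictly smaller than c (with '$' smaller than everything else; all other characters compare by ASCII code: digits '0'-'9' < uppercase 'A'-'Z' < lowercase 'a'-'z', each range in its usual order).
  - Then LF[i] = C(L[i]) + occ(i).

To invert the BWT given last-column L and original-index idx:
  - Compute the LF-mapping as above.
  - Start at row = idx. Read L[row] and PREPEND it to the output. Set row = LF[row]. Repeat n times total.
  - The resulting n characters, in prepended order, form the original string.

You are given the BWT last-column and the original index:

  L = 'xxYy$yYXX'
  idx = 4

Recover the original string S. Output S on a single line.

LF mapping: 5 6 3 7 0 8 4 1 2
Walk LF starting at row 4, prepending L[row]:
  step 1: row=4, L[4]='$', prepend. Next row=LF[4]=0
  step 2: row=0, L[0]='x', prepend. Next row=LF[0]=5
  step 3: row=5, L[5]='y', prepend. Next row=LF[5]=8
  step 4: row=8, L[8]='X', prepend. Next row=LF[8]=2
  step 5: row=2, L[2]='Y', prepend. Next row=LF[2]=3
  step 6: row=3, L[3]='y', prepend. Next row=LF[3]=7
  step 7: row=7, L[7]='X', prepend. Next row=LF[7]=1
  step 8: row=1, L[1]='x', prepend. Next row=LF[1]=6
  step 9: row=6, L[6]='Y', prepend. Next row=LF[6]=4
Reversed output: YxXyYXyx$

Answer: YxXyYXyx$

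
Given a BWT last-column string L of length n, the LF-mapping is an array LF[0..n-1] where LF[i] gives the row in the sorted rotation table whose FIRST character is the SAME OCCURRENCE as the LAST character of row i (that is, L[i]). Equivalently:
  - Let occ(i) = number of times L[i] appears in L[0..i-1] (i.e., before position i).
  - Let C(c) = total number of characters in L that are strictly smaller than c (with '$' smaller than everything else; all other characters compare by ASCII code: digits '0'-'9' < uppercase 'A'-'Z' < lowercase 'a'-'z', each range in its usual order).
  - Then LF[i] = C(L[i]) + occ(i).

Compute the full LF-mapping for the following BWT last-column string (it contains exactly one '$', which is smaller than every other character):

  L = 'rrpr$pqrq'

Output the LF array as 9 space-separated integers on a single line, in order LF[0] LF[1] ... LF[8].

Answer: 5 6 1 7 0 2 3 8 4

Derivation:
Char counts: '$':1, 'p':2, 'q':2, 'r':4
C (first-col start): C('$')=0, C('p')=1, C('q')=3, C('r')=5
L[0]='r': occ=0, LF[0]=C('r')+0=5+0=5
L[1]='r': occ=1, LF[1]=C('r')+1=5+1=6
L[2]='p': occ=0, LF[2]=C('p')+0=1+0=1
L[3]='r': occ=2, LF[3]=C('r')+2=5+2=7
L[4]='$': occ=0, LF[4]=C('$')+0=0+0=0
L[5]='p': occ=1, LF[5]=C('p')+1=1+1=2
L[6]='q': occ=0, LF[6]=C('q')+0=3+0=3
L[7]='r': occ=3, LF[7]=C('r')+3=5+3=8
L[8]='q': occ=1, LF[8]=C('q')+1=3+1=4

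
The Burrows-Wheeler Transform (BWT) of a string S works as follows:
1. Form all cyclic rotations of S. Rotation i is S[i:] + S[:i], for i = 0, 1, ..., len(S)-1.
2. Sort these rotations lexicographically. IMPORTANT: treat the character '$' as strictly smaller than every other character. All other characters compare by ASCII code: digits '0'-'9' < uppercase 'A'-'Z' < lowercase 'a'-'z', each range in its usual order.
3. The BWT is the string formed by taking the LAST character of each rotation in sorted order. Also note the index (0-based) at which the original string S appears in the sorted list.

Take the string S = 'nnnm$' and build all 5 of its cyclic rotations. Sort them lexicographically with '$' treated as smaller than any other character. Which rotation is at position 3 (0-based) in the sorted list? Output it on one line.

All 5 rotations (rotation i = S[i:]+S[:i]):
  rot[0] = nnnm$
  rot[1] = nnm$n
  rot[2] = nm$nn
  rot[3] = m$nnn
  rot[4] = $nnnm
Sorted (with $ < everything):
  sorted[0] = $nnnm
  sorted[1] = m$nnn
  sorted[2] = nm$nn
  sorted[3] = nnm$n
  sorted[4] = nnnm$
sorted[3] = nnm$n

Answer: nnm$n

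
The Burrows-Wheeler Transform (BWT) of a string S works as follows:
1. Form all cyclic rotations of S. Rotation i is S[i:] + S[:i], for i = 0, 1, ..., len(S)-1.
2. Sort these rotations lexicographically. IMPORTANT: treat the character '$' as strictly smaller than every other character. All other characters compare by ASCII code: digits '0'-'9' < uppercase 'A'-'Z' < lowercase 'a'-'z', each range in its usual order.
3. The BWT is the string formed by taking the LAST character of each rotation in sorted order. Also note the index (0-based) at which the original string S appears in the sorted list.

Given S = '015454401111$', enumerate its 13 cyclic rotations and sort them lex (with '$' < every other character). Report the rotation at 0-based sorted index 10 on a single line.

All 13 rotations (rotation i = S[i:]+S[:i]):
  rot[0] = 015454401111$
  rot[1] = 15454401111$0
  rot[2] = 5454401111$01
  rot[3] = 454401111$015
  rot[4] = 54401111$0154
  rot[5] = 4401111$01545
  rot[6] = 401111$015454
  rot[7] = 01111$0154544
  rot[8] = 1111$01545440
  rot[9] = 111$015454401
  rot[10] = 11$0154544011
  rot[11] = 1$01545440111
  rot[12] = $015454401111
Sorted (with $ < everything):
  sorted[0] = $015454401111
  sorted[1] = 01111$0154544
  sorted[2] = 015454401111$
  sorted[3] = 1$01545440111
  sorted[4] = 11$0154544011
  sorted[5] = 111$015454401
  sorted[6] = 1111$01545440
  sorted[7] = 15454401111$0
  sorted[8] = 401111$015454
  sorted[9] = 4401111$01545
  sorted[10] = 454401111$015
  sorted[11] = 54401111$0154
  sorted[12] = 5454401111$01
sorted[10] = 454401111$015

Answer: 454401111$015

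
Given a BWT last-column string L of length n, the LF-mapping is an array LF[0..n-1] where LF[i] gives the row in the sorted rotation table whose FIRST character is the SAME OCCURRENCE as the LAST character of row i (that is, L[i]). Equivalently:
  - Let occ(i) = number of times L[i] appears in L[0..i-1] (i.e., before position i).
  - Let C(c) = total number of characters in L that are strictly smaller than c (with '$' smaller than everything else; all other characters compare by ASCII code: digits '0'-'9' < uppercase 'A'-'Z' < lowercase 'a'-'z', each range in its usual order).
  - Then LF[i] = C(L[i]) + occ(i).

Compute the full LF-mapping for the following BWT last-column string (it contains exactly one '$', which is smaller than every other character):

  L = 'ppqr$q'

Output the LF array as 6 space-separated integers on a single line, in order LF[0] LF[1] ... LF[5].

Answer: 1 2 3 5 0 4

Derivation:
Char counts: '$':1, 'p':2, 'q':2, 'r':1
C (first-col start): C('$')=0, C('p')=1, C('q')=3, C('r')=5
L[0]='p': occ=0, LF[0]=C('p')+0=1+0=1
L[1]='p': occ=1, LF[1]=C('p')+1=1+1=2
L[2]='q': occ=0, LF[2]=C('q')+0=3+0=3
L[3]='r': occ=0, LF[3]=C('r')+0=5+0=5
L[4]='$': occ=0, LF[4]=C('$')+0=0+0=0
L[5]='q': occ=1, LF[5]=C('q')+1=3+1=4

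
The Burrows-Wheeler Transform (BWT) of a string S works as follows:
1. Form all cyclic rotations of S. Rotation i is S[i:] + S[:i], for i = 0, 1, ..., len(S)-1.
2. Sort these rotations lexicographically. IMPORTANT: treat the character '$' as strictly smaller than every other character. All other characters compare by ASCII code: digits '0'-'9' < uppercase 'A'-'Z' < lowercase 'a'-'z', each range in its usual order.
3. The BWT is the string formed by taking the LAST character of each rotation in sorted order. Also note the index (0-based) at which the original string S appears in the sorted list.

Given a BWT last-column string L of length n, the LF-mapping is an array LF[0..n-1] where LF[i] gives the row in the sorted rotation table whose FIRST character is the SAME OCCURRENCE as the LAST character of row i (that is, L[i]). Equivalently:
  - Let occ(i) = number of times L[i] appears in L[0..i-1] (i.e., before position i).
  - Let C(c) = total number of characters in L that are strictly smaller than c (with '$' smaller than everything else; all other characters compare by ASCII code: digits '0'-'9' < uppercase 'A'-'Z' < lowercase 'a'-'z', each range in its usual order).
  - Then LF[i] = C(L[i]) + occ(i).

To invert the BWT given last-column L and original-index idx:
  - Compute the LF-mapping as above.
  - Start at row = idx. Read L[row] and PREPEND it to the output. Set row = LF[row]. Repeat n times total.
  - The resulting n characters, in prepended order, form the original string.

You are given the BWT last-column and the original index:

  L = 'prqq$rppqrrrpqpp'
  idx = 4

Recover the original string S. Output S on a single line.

Answer: prprqrqqpqpprrp$

Derivation:
LF mapping: 1 11 7 8 0 12 2 3 9 13 14 15 4 10 5 6
Walk LF starting at row 4, prepending L[row]:
  step 1: row=4, L[4]='$', prepend. Next row=LF[4]=0
  step 2: row=0, L[0]='p', prepend. Next row=LF[0]=1
  step 3: row=1, L[1]='r', prepend. Next row=LF[1]=11
  step 4: row=11, L[11]='r', prepend. Next row=LF[11]=15
  step 5: row=15, L[15]='p', prepend. Next row=LF[15]=6
  step 6: row=6, L[6]='p', prepend. Next row=LF[6]=2
  step 7: row=2, L[2]='q', prepend. Next row=LF[2]=7
  step 8: row=7, L[7]='p', prepend. Next row=LF[7]=3
  step 9: row=3, L[3]='q', prepend. Next row=LF[3]=8
  step 10: row=8, L[8]='q', prepend. Next row=LF[8]=9
  step 11: row=9, L[9]='r', prepend. Next row=LF[9]=13
  step 12: row=13, L[13]='q', prepend. Next row=LF[13]=10
  step 13: row=10, L[10]='r', prepend. Next row=LF[10]=14
  step 14: row=14, L[14]='p', prepend. Next row=LF[14]=5
  step 15: row=5, L[5]='r', prepend. Next row=LF[5]=12
  step 16: row=12, L[12]='p', prepend. Next row=LF[12]=4
Reversed output: prprqrqqpqpprrp$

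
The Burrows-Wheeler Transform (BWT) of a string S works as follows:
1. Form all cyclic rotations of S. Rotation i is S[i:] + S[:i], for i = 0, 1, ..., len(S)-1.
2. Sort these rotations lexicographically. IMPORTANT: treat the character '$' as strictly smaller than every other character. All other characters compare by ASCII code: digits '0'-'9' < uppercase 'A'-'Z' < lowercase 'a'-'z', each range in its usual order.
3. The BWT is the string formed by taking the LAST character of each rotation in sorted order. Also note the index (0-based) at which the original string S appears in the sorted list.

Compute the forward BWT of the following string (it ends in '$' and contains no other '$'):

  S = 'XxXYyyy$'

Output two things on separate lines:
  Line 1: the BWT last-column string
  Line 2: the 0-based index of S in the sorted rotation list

All 8 rotations (rotation i = S[i:]+S[:i]):
  rot[0] = XxXYyyy$
  rot[1] = xXYyyy$X
  rot[2] = XYyyy$Xx
  rot[3] = Yyyy$XxX
  rot[4] = yyy$XxXY
  rot[5] = yy$XxXYy
  rot[6] = y$XxXYyy
  rot[7] = $XxXYyyy
Sorted (with $ < everything):
  sorted[0] = $XxXYyyy  (last char: 'y')
  sorted[1] = XYyyy$Xx  (last char: 'x')
  sorted[2] = XxXYyyy$  (last char: '$')
  sorted[3] = Yyyy$XxX  (last char: 'X')
  sorted[4] = xXYyyy$X  (last char: 'X')
  sorted[5] = y$XxXYyy  (last char: 'y')
  sorted[6] = yy$XxXYy  (last char: 'y')
  sorted[7] = yyy$XxXY  (last char: 'Y')
Last column: yx$XXyyY
Original string S is at sorted index 2

Answer: yx$XXyyY
2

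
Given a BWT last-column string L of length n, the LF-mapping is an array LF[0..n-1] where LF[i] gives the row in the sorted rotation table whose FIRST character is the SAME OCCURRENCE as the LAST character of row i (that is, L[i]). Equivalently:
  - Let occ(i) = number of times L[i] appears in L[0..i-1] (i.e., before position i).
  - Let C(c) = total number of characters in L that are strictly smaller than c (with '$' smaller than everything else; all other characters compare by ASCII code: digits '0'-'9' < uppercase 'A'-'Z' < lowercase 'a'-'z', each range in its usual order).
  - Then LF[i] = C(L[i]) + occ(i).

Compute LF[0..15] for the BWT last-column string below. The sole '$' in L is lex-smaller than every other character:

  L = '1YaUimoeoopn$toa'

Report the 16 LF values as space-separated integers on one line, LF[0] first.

Char counts: '$':1, '1':1, 'U':1, 'Y':1, 'a':2, 'e':1, 'i':1, 'm':1, 'n':1, 'o':4, 'p':1, 't':1
C (first-col start): C('$')=0, C('1')=1, C('U')=2, C('Y')=3, C('a')=4, C('e')=6, C('i')=7, C('m')=8, C('n')=9, C('o')=10, C('p')=14, C('t')=15
L[0]='1': occ=0, LF[0]=C('1')+0=1+0=1
L[1]='Y': occ=0, LF[1]=C('Y')+0=3+0=3
L[2]='a': occ=0, LF[2]=C('a')+0=4+0=4
L[3]='U': occ=0, LF[3]=C('U')+0=2+0=2
L[4]='i': occ=0, LF[4]=C('i')+0=7+0=7
L[5]='m': occ=0, LF[5]=C('m')+0=8+0=8
L[6]='o': occ=0, LF[6]=C('o')+0=10+0=10
L[7]='e': occ=0, LF[7]=C('e')+0=6+0=6
L[8]='o': occ=1, LF[8]=C('o')+1=10+1=11
L[9]='o': occ=2, LF[9]=C('o')+2=10+2=12
L[10]='p': occ=0, LF[10]=C('p')+0=14+0=14
L[11]='n': occ=0, LF[11]=C('n')+0=9+0=9
L[12]='$': occ=0, LF[12]=C('$')+0=0+0=0
L[13]='t': occ=0, LF[13]=C('t')+0=15+0=15
L[14]='o': occ=3, LF[14]=C('o')+3=10+3=13
L[15]='a': occ=1, LF[15]=C('a')+1=4+1=5

Answer: 1 3 4 2 7 8 10 6 11 12 14 9 0 15 13 5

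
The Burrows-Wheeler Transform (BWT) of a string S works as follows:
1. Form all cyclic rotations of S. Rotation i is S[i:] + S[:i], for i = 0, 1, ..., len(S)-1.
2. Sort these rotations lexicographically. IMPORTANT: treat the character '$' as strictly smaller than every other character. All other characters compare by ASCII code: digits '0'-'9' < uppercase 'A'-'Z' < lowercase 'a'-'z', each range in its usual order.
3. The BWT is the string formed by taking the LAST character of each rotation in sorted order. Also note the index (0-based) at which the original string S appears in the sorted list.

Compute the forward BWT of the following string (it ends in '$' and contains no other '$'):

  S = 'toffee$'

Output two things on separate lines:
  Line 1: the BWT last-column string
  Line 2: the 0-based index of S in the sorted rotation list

Answer: eeffot$
6

Derivation:
All 7 rotations (rotation i = S[i:]+S[:i]):
  rot[0] = toffee$
  rot[1] = offee$t
  rot[2] = ffee$to
  rot[3] = fee$tof
  rot[4] = ee$toff
  rot[5] = e$toffe
  rot[6] = $toffee
Sorted (with $ < everything):
  sorted[0] = $toffee  (last char: 'e')
  sorted[1] = e$toffe  (last char: 'e')
  sorted[2] = ee$toff  (last char: 'f')
  sorted[3] = fee$tof  (last char: 'f')
  sorted[4] = ffee$to  (last char: 'o')
  sorted[5] = offee$t  (last char: 't')
  sorted[6] = toffee$  (last char: '$')
Last column: eeffot$
Original string S is at sorted index 6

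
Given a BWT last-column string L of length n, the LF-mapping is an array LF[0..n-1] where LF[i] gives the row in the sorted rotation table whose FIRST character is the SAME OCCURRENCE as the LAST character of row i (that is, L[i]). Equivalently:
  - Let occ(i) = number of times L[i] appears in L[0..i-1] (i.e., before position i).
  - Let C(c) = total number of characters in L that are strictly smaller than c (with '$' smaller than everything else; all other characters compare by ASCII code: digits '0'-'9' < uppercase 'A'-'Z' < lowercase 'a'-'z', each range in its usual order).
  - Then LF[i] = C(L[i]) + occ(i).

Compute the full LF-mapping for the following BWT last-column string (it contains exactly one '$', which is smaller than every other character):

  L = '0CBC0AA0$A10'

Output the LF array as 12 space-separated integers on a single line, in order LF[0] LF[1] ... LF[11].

Char counts: '$':1, '0':4, '1':1, 'A':3, 'B':1, 'C':2
C (first-col start): C('$')=0, C('0')=1, C('1')=5, C('A')=6, C('B')=9, C('C')=10
L[0]='0': occ=0, LF[0]=C('0')+0=1+0=1
L[1]='C': occ=0, LF[1]=C('C')+0=10+0=10
L[2]='B': occ=0, LF[2]=C('B')+0=9+0=9
L[3]='C': occ=1, LF[3]=C('C')+1=10+1=11
L[4]='0': occ=1, LF[4]=C('0')+1=1+1=2
L[5]='A': occ=0, LF[5]=C('A')+0=6+0=6
L[6]='A': occ=1, LF[6]=C('A')+1=6+1=7
L[7]='0': occ=2, LF[7]=C('0')+2=1+2=3
L[8]='$': occ=0, LF[8]=C('$')+0=0+0=0
L[9]='A': occ=2, LF[9]=C('A')+2=6+2=8
L[10]='1': occ=0, LF[10]=C('1')+0=5+0=5
L[11]='0': occ=3, LF[11]=C('0')+3=1+3=4

Answer: 1 10 9 11 2 6 7 3 0 8 5 4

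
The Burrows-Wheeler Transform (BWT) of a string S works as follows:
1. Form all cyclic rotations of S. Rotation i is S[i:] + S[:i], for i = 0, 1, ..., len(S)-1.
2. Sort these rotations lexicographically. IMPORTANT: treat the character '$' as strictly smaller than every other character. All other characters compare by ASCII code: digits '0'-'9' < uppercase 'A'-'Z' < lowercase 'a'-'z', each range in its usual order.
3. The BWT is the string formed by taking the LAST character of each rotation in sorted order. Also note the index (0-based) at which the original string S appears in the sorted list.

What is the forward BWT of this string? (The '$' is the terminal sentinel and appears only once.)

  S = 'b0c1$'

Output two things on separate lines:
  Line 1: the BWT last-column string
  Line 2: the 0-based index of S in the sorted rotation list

All 5 rotations (rotation i = S[i:]+S[:i]):
  rot[0] = b0c1$
  rot[1] = 0c1$b
  rot[2] = c1$b0
  rot[3] = 1$b0c
  rot[4] = $b0c1
Sorted (with $ < everything):
  sorted[0] = $b0c1  (last char: '1')
  sorted[1] = 0c1$b  (last char: 'b')
  sorted[2] = 1$b0c  (last char: 'c')
  sorted[3] = b0c1$  (last char: '$')
  sorted[4] = c1$b0  (last char: '0')
Last column: 1bc$0
Original string S is at sorted index 3

Answer: 1bc$0
3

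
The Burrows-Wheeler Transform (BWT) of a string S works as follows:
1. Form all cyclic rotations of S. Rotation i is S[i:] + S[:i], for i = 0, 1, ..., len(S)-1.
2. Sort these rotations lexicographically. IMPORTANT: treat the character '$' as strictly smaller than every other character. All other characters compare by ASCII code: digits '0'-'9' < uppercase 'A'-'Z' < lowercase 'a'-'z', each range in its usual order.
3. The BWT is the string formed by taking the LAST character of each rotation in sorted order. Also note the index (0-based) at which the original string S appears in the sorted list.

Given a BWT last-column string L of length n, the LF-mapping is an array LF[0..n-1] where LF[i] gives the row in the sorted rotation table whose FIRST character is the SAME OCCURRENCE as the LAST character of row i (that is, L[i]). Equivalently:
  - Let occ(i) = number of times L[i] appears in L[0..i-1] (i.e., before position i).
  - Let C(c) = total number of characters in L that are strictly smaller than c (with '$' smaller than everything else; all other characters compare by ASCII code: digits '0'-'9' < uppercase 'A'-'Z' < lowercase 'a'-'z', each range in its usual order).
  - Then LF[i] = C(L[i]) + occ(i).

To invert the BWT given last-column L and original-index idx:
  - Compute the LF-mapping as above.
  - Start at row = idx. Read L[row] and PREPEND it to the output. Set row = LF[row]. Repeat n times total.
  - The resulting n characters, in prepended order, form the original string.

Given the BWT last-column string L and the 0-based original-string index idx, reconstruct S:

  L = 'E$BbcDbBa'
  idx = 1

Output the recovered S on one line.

Answer: BBbbDacE$

Derivation:
LF mapping: 4 0 1 6 8 3 7 2 5
Walk LF starting at row 1, prepending L[row]:
  step 1: row=1, L[1]='$', prepend. Next row=LF[1]=0
  step 2: row=0, L[0]='E', prepend. Next row=LF[0]=4
  step 3: row=4, L[4]='c', prepend. Next row=LF[4]=8
  step 4: row=8, L[8]='a', prepend. Next row=LF[8]=5
  step 5: row=5, L[5]='D', prepend. Next row=LF[5]=3
  step 6: row=3, L[3]='b', prepend. Next row=LF[3]=6
  step 7: row=6, L[6]='b', prepend. Next row=LF[6]=7
  step 8: row=7, L[7]='B', prepend. Next row=LF[7]=2
  step 9: row=2, L[2]='B', prepend. Next row=LF[2]=1
Reversed output: BBbbDacE$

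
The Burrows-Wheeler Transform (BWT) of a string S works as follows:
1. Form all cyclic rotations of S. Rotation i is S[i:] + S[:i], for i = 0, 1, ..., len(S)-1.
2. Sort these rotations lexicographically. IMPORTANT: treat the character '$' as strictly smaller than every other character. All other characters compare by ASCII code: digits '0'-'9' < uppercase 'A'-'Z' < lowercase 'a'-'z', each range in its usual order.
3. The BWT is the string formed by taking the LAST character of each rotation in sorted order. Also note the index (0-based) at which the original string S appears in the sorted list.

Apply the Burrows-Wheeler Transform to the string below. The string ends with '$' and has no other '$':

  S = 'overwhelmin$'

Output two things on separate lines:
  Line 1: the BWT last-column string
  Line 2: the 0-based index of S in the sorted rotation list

All 12 rotations (rotation i = S[i:]+S[:i]):
  rot[0] = overwhelmin$
  rot[1] = verwhelmin$o
  rot[2] = erwhelmin$ov
  rot[3] = rwhelmin$ove
  rot[4] = whelmin$over
  rot[5] = helmin$overw
  rot[6] = elmin$overwh
  rot[7] = lmin$overwhe
  rot[8] = min$overwhel
  rot[9] = in$overwhelm
  rot[10] = n$overwhelmi
  rot[11] = $overwhelmin
Sorted (with $ < everything):
  sorted[0] = $overwhelmin  (last char: 'n')
  sorted[1] = elmin$overwh  (last char: 'h')
  sorted[2] = erwhelmin$ov  (last char: 'v')
  sorted[3] = helmin$overw  (last char: 'w')
  sorted[4] = in$overwhelm  (last char: 'm')
  sorted[5] = lmin$overwhe  (last char: 'e')
  sorted[6] = min$overwhel  (last char: 'l')
  sorted[7] = n$overwhelmi  (last char: 'i')
  sorted[8] = overwhelmin$  (last char: '$')
  sorted[9] = rwhelmin$ove  (last char: 'e')
  sorted[10] = verwhelmin$o  (last char: 'o')
  sorted[11] = whelmin$over  (last char: 'r')
Last column: nhvwmeli$eor
Original string S is at sorted index 8

Answer: nhvwmeli$eor
8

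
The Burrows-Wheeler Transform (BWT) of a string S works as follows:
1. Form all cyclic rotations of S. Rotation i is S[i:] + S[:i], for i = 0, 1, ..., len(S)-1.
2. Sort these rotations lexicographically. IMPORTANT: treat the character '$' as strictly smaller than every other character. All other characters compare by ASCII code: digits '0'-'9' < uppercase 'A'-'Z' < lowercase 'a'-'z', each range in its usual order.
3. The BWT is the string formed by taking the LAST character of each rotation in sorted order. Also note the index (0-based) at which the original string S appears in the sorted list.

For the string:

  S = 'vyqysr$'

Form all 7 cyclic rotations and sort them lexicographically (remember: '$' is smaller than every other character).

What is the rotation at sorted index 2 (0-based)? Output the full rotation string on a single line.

All 7 rotations (rotation i = S[i:]+S[:i]):
  rot[0] = vyqysr$
  rot[1] = yqysr$v
  rot[2] = qysr$vy
  rot[3] = ysr$vyq
  rot[4] = sr$vyqy
  rot[5] = r$vyqys
  rot[6] = $vyqysr
Sorted (with $ < everything):
  sorted[0] = $vyqysr
  sorted[1] = qysr$vy
  sorted[2] = r$vyqys
  sorted[3] = sr$vyqy
  sorted[4] = vyqysr$
  sorted[5] = yqysr$v
  sorted[6] = ysr$vyq
sorted[2] = r$vyqys

Answer: r$vyqys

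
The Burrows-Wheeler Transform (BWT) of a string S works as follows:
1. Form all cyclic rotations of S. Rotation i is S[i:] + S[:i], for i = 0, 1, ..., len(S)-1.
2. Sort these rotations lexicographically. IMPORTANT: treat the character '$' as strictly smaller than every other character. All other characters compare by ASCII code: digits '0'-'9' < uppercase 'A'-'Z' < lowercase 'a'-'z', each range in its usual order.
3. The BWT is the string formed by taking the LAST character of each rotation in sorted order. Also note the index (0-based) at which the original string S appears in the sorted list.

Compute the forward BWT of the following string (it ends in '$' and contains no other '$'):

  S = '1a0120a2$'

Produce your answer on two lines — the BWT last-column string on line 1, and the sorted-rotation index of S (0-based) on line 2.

All 9 rotations (rotation i = S[i:]+S[:i]):
  rot[0] = 1a0120a2$
  rot[1] = a0120a2$1
  rot[2] = 0120a2$1a
  rot[3] = 120a2$1a0
  rot[4] = 20a2$1a01
  rot[5] = 0a2$1a012
  rot[6] = a2$1a0120
  rot[7] = 2$1a0120a
  rot[8] = $1a0120a2
Sorted (with $ < everything):
  sorted[0] = $1a0120a2  (last char: '2')
  sorted[1] = 0120a2$1a  (last char: 'a')
  sorted[2] = 0a2$1a012  (last char: '2')
  sorted[3] = 120a2$1a0  (last char: '0')
  sorted[4] = 1a0120a2$  (last char: '$')
  sorted[5] = 2$1a0120a  (last char: 'a')
  sorted[6] = 20a2$1a01  (last char: '1')
  sorted[7] = a0120a2$1  (last char: '1')
  sorted[8] = a2$1a0120  (last char: '0')
Last column: 2a20$a110
Original string S is at sorted index 4

Answer: 2a20$a110
4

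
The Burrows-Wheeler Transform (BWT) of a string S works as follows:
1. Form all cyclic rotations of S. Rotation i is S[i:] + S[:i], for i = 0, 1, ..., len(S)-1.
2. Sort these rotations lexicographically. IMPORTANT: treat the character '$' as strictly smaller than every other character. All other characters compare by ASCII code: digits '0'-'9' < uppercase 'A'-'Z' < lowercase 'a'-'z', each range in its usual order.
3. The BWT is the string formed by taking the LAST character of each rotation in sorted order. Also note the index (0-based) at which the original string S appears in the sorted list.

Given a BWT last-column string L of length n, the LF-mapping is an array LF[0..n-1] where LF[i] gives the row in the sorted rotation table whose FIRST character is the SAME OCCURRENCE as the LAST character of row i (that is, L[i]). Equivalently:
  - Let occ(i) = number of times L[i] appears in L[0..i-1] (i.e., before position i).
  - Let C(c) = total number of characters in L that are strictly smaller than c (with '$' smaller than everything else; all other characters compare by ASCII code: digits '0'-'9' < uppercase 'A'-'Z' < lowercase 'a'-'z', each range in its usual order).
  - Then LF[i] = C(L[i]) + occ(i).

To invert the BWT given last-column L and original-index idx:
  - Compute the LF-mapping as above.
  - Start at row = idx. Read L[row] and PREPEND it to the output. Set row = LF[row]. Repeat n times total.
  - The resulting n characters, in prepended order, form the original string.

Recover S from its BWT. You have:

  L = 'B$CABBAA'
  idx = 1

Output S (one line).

LF mapping: 4 0 7 1 5 6 2 3
Walk LF starting at row 1, prepending L[row]:
  step 1: row=1, L[1]='$', prepend. Next row=LF[1]=0
  step 2: row=0, L[0]='B', prepend. Next row=LF[0]=4
  step 3: row=4, L[4]='B', prepend. Next row=LF[4]=5
  step 4: row=5, L[5]='B', prepend. Next row=LF[5]=6
  step 5: row=6, L[6]='A', prepend. Next row=LF[6]=2
  step 6: row=2, L[2]='C', prepend. Next row=LF[2]=7
  step 7: row=7, L[7]='A', prepend. Next row=LF[7]=3
  step 8: row=3, L[3]='A', prepend. Next row=LF[3]=1
Reversed output: AACABBB$

Answer: AACABBB$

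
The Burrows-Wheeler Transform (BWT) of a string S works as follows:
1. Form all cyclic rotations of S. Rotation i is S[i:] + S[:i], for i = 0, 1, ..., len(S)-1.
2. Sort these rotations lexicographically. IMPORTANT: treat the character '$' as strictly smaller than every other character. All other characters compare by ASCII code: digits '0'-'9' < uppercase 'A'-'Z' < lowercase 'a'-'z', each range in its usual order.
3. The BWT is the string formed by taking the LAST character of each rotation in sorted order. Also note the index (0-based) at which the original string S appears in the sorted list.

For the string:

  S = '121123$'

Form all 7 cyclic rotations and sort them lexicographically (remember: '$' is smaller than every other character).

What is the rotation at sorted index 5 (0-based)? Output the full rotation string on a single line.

Answer: 23$1211

Derivation:
All 7 rotations (rotation i = S[i:]+S[:i]):
  rot[0] = 121123$
  rot[1] = 21123$1
  rot[2] = 1123$12
  rot[3] = 123$121
  rot[4] = 23$1211
  rot[5] = 3$12112
  rot[6] = $121123
Sorted (with $ < everything):
  sorted[0] = $121123
  sorted[1] = 1123$12
  sorted[2] = 121123$
  sorted[3] = 123$121
  sorted[4] = 21123$1
  sorted[5] = 23$1211
  sorted[6] = 3$12112
sorted[5] = 23$1211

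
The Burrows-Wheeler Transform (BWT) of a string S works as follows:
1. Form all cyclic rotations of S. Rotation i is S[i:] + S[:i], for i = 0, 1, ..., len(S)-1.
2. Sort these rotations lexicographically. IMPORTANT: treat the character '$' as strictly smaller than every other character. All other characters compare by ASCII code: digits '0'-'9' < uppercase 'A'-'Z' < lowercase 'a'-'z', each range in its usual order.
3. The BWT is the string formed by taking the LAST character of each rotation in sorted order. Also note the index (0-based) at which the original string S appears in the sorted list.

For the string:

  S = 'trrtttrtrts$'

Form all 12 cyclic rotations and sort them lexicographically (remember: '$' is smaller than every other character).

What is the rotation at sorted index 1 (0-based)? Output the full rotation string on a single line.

All 12 rotations (rotation i = S[i:]+S[:i]):
  rot[0] = trrtttrtrts$
  rot[1] = rrtttrtrts$t
  rot[2] = rtttrtrts$tr
  rot[3] = tttrtrts$trr
  rot[4] = ttrtrts$trrt
  rot[5] = trtrts$trrtt
  rot[6] = rtrts$trrttt
  rot[7] = trts$trrtttr
  rot[8] = rts$trrtttrt
  rot[9] = ts$trrtttrtr
  rot[10] = s$trrtttrtrt
  rot[11] = $trrtttrtrts
Sorted (with $ < everything):
  sorted[0] = $trrtttrtrts
  sorted[1] = rrtttrtrts$t
  sorted[2] = rtrts$trrttt
  sorted[3] = rts$trrtttrt
  sorted[4] = rtttrtrts$tr
  sorted[5] = s$trrtttrtrt
  sorted[6] = trrtttrtrts$
  sorted[7] = trtrts$trrtt
  sorted[8] = trts$trrtttr
  sorted[9] = ts$trrtttrtr
  sorted[10] = ttrtrts$trrt
  sorted[11] = tttrtrts$trr
sorted[1] = rrtttrtrts$t

Answer: rrtttrtrts$t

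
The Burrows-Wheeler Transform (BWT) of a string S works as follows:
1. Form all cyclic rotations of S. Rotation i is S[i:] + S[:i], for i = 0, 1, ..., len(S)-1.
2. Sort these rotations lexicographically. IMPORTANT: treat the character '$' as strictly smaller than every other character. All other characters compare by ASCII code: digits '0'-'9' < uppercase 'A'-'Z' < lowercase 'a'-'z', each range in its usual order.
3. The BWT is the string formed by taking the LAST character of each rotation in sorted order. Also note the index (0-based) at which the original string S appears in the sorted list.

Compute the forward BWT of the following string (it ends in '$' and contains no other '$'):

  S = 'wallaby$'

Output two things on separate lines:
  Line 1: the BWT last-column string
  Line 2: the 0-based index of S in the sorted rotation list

Answer: ylwala$b
6

Derivation:
All 8 rotations (rotation i = S[i:]+S[:i]):
  rot[0] = wallaby$
  rot[1] = allaby$w
  rot[2] = llaby$wa
  rot[3] = laby$wal
  rot[4] = aby$wall
  rot[5] = by$walla
  rot[6] = y$wallab
  rot[7] = $wallaby
Sorted (with $ < everything):
  sorted[0] = $wallaby  (last char: 'y')
  sorted[1] = aby$wall  (last char: 'l')
  sorted[2] = allaby$w  (last char: 'w')
  sorted[3] = by$walla  (last char: 'a')
  sorted[4] = laby$wal  (last char: 'l')
  sorted[5] = llaby$wa  (last char: 'a')
  sorted[6] = wallaby$  (last char: '$')
  sorted[7] = y$wallab  (last char: 'b')
Last column: ylwala$b
Original string S is at sorted index 6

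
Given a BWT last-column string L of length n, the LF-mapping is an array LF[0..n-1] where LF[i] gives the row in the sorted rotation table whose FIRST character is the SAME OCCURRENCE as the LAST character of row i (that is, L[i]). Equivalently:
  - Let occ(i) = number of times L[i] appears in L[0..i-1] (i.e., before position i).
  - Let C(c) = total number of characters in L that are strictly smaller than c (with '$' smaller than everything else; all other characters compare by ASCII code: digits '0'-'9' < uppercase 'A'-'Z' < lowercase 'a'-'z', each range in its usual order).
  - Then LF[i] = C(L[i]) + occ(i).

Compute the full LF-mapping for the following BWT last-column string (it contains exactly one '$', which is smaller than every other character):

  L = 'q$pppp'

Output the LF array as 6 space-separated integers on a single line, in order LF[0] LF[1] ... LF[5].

Answer: 5 0 1 2 3 4

Derivation:
Char counts: '$':1, 'p':4, 'q':1
C (first-col start): C('$')=0, C('p')=1, C('q')=5
L[0]='q': occ=0, LF[0]=C('q')+0=5+0=5
L[1]='$': occ=0, LF[1]=C('$')+0=0+0=0
L[2]='p': occ=0, LF[2]=C('p')+0=1+0=1
L[3]='p': occ=1, LF[3]=C('p')+1=1+1=2
L[4]='p': occ=2, LF[4]=C('p')+2=1+2=3
L[5]='p': occ=3, LF[5]=C('p')+3=1+3=4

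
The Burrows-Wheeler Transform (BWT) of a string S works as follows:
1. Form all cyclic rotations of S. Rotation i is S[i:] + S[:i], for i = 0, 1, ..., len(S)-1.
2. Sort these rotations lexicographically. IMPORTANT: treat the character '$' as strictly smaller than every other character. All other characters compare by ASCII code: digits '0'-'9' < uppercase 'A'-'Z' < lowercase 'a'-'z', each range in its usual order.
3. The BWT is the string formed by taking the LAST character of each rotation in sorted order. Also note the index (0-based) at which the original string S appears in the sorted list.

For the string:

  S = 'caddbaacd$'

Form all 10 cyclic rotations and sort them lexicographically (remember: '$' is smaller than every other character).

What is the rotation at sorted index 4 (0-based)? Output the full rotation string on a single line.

Answer: baacd$cadd

Derivation:
All 10 rotations (rotation i = S[i:]+S[:i]):
  rot[0] = caddbaacd$
  rot[1] = addbaacd$c
  rot[2] = ddbaacd$ca
  rot[3] = dbaacd$cad
  rot[4] = baacd$cadd
  rot[5] = aacd$caddb
  rot[6] = acd$caddba
  rot[7] = cd$caddbaa
  rot[8] = d$caddbaac
  rot[9] = $caddbaacd
Sorted (with $ < everything):
  sorted[0] = $caddbaacd
  sorted[1] = aacd$caddb
  sorted[2] = acd$caddba
  sorted[3] = addbaacd$c
  sorted[4] = baacd$cadd
  sorted[5] = caddbaacd$
  sorted[6] = cd$caddbaa
  sorted[7] = d$caddbaac
  sorted[8] = dbaacd$cad
  sorted[9] = ddbaacd$ca
sorted[4] = baacd$cadd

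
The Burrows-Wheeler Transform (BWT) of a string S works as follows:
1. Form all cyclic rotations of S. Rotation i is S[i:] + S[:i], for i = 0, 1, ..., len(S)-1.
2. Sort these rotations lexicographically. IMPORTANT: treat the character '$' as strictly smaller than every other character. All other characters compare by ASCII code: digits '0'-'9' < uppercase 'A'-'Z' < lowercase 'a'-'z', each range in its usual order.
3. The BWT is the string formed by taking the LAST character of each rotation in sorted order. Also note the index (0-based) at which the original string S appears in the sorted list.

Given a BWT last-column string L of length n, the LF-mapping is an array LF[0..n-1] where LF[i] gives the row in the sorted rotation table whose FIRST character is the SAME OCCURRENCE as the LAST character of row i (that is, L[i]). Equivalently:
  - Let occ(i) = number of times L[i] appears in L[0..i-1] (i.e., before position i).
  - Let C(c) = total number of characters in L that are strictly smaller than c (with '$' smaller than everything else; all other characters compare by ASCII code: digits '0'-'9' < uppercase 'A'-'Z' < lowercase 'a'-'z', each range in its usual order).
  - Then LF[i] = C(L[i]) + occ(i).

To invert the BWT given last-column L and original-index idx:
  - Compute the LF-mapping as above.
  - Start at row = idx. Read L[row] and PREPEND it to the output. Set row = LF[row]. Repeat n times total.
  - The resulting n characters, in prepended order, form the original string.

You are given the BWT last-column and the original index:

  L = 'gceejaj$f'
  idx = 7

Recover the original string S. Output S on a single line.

Answer: jeecafjg$

Derivation:
LF mapping: 6 2 3 4 7 1 8 0 5
Walk LF starting at row 7, prepending L[row]:
  step 1: row=7, L[7]='$', prepend. Next row=LF[7]=0
  step 2: row=0, L[0]='g', prepend. Next row=LF[0]=6
  step 3: row=6, L[6]='j', prepend. Next row=LF[6]=8
  step 4: row=8, L[8]='f', prepend. Next row=LF[8]=5
  step 5: row=5, L[5]='a', prepend. Next row=LF[5]=1
  step 6: row=1, L[1]='c', prepend. Next row=LF[1]=2
  step 7: row=2, L[2]='e', prepend. Next row=LF[2]=3
  step 8: row=3, L[3]='e', prepend. Next row=LF[3]=4
  step 9: row=4, L[4]='j', prepend. Next row=LF[4]=7
Reversed output: jeecafjg$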